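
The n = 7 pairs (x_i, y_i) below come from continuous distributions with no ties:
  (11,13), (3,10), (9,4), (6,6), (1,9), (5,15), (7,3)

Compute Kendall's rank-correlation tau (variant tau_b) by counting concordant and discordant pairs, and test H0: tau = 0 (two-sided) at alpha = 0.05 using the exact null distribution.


Step 1: Enumerate the 21 unordered pairs (i,j) with i<j and classify each by sign(x_j-x_i) * sign(y_j-y_i).
  (1,2):dx=-8,dy=-3->C; (1,3):dx=-2,dy=-9->C; (1,4):dx=-5,dy=-7->C; (1,5):dx=-10,dy=-4->C
  (1,6):dx=-6,dy=+2->D; (1,7):dx=-4,dy=-10->C; (2,3):dx=+6,dy=-6->D; (2,4):dx=+3,dy=-4->D
  (2,5):dx=-2,dy=-1->C; (2,6):dx=+2,dy=+5->C; (2,7):dx=+4,dy=-7->D; (3,4):dx=-3,dy=+2->D
  (3,5):dx=-8,dy=+5->D; (3,6):dx=-4,dy=+11->D; (3,7):dx=-2,dy=-1->C; (4,5):dx=-5,dy=+3->D
  (4,6):dx=-1,dy=+9->D; (4,7):dx=+1,dy=-3->D; (5,6):dx=+4,dy=+6->C; (5,7):dx=+6,dy=-6->D
  (6,7):dx=+2,dy=-12->D
Step 2: C = 9, D = 12, total pairs = 21.
Step 3: tau = (C - D)/(n(n-1)/2) = (9 - 12)/21 = -0.142857.
Step 4: Exact two-sided p-value (enumerate n! = 5040 permutations of y under H0): p = 0.772619.
Step 5: alpha = 0.05. fail to reject H0.

tau_b = -0.1429 (C=9, D=12), p = 0.772619, fail to reject H0.


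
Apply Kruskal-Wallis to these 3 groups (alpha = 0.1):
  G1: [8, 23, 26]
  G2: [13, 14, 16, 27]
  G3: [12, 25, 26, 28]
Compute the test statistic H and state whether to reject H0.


Step 1: Combine all N = 11 observations and assign midranks.
sorted (value, group, rank): (8,G1,1), (12,G3,2), (13,G2,3), (14,G2,4), (16,G2,5), (23,G1,6), (25,G3,7), (26,G1,8.5), (26,G3,8.5), (27,G2,10), (28,G3,11)
Step 2: Sum ranks within each group.
R_1 = 15.5 (n_1 = 3)
R_2 = 22 (n_2 = 4)
R_3 = 28.5 (n_3 = 4)
Step 3: H = 12/(N(N+1)) * sum(R_i^2/n_i) - 3(N+1)
     = 12/(11*12) * (15.5^2/3 + 22^2/4 + 28.5^2/4) - 3*12
     = 0.090909 * 404.146 - 36
     = 0.740530.
Step 4: Ties present; correction factor C = 1 - 6/(11^3 - 11) = 0.995455. Corrected H = 0.740530 / 0.995455 = 0.743912.
Step 5: Under H0, H ~ chi^2(2); p-value = 0.689385.
Step 6: alpha = 0.1. fail to reject H0.

H = 0.7439, df = 2, p = 0.689385, fail to reject H0.


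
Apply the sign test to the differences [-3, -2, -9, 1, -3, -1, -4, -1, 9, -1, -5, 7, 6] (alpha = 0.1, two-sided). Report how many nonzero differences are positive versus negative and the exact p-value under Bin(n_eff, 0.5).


Step 1: Discard zero differences. Original n = 13; n_eff = number of nonzero differences = 13.
Nonzero differences (with sign): -3, -2, -9, +1, -3, -1, -4, -1, +9, -1, -5, +7, +6
Step 2: Count signs: positive = 4, negative = 9.
Step 3: Under H0: P(positive) = 0.5, so the number of positives S ~ Bin(13, 0.5).
Step 4: Two-sided exact p-value = sum of Bin(13,0.5) probabilities at or below the observed probability = 0.266846.
Step 5: alpha = 0.1. fail to reject H0.

n_eff = 13, pos = 4, neg = 9, p = 0.266846, fail to reject H0.


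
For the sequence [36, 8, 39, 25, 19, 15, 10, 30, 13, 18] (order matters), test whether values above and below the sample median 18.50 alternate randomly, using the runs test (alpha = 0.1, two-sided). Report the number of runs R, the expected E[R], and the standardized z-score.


Step 1: Compute median = 18.50; label A = above, B = below.
Labels in order: ABAAABBABB  (n_A = 5, n_B = 5)
Step 2: Count runs R = 6.
Step 3: Under H0 (random ordering), E[R] = 2*n_A*n_B/(n_A+n_B) + 1 = 2*5*5/10 + 1 = 6.0000.
        Var[R] = 2*n_A*n_B*(2*n_A*n_B - n_A - n_B) / ((n_A+n_B)^2 * (n_A+n_B-1)) = 2000/900 = 2.2222.
        SD[R] = 1.4907.
Step 4: R = E[R], so z = 0 with no continuity correction.
Step 5: Two-sided p-value via normal approximation = 2*(1 - Phi(|z|)) = 1.000000.
Step 6: alpha = 0.1. fail to reject H0.

R = 6, z = 0.0000, p = 1.000000, fail to reject H0.


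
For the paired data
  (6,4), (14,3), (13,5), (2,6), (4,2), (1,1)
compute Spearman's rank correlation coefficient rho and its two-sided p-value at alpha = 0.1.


Step 1: Rank x and y separately (midranks; no ties here).
rank(x): 6->4, 14->6, 13->5, 2->2, 4->3, 1->1
rank(y): 4->4, 3->3, 5->5, 6->6, 2->2, 1->1
Step 2: d_i = R_x(i) - R_y(i); compute d_i^2.
  (4-4)^2=0, (6-3)^2=9, (5-5)^2=0, (2-6)^2=16, (3-2)^2=1, (1-1)^2=0
sum(d^2) = 26.
Step 3: rho = 1 - 6*26 / (6*(6^2 - 1)) = 1 - 156/210 = 0.257143.
Step 4: Under H0, t = rho * sqrt((n-2)/(1-rho^2)) = 0.5322 ~ t(4).
Step 5: Two-sided p-value from the t-distribution with 4 df = 0.622787.
Step 6: alpha = 0.1. fail to reject H0.

rho = 0.2571, p = 0.622787, fail to reject H0 at alpha = 0.1.


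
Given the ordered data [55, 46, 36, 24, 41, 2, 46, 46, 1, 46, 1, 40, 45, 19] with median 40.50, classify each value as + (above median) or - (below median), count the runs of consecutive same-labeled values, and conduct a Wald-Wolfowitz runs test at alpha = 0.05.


Step 1: Compute median = 40.50; label A = above, B = below.
Labels in order: AABBABAABABBAB  (n_A = 7, n_B = 7)
Step 2: Count runs R = 10.
Step 3: Under H0 (random ordering), E[R] = 2*n_A*n_B/(n_A+n_B) + 1 = 2*7*7/14 + 1 = 8.0000.
        Var[R] = 2*n_A*n_B*(2*n_A*n_B - n_A - n_B) / ((n_A+n_B)^2 * (n_A+n_B-1)) = 8232/2548 = 3.2308.
        SD[R] = 1.7974.
Step 4: Continuity-corrected z = (R - 0.5 - E[R]) / SD[R] = (10 - 0.5 - 8.0000) / 1.7974 = 0.8345.
Step 5: Two-sided p-value via normal approximation = 2*(1 - Phi(|z|)) = 0.403986.
Step 6: alpha = 0.05. fail to reject H0.

R = 10, z = 0.8345, p = 0.403986, fail to reject H0.


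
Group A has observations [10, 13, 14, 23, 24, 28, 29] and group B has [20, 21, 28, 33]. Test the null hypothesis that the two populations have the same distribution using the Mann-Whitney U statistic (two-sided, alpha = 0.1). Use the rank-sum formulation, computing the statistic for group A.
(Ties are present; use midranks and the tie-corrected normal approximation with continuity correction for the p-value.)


Step 1: Combine and sort all 11 observations; assign midranks.
sorted (value, group): (10,X), (13,X), (14,X), (20,Y), (21,Y), (23,X), (24,X), (28,X), (28,Y), (29,X), (33,Y)
ranks: 10->1, 13->2, 14->3, 20->4, 21->5, 23->6, 24->7, 28->8.5, 28->8.5, 29->10, 33->11
Step 2: Rank sum for X: R1 = 1 + 2 + 3 + 6 + 7 + 8.5 + 10 = 37.5.
Step 3: U_X = R1 - n1(n1+1)/2 = 37.5 - 7*8/2 = 37.5 - 28 = 9.5.
       U_Y = n1*n2 - U_X = 28 - 9.5 = 18.5.
Step 4: Ties are present, so use the tie-corrected normal approximation (with continuity correction) for the p-value.
Step 5: p-value = 0.448659; compare to alpha = 0.1. fail to reject H0.

U_X = 9.5, p = 0.448659, fail to reject H0 at alpha = 0.1.


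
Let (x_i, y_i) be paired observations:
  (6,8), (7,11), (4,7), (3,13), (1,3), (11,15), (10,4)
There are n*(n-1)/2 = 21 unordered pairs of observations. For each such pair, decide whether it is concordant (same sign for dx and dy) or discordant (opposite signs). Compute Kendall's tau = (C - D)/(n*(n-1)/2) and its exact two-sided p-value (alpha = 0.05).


Step 1: Enumerate the 21 unordered pairs (i,j) with i<j and classify each by sign(x_j-x_i) * sign(y_j-y_i).
  (1,2):dx=+1,dy=+3->C; (1,3):dx=-2,dy=-1->C; (1,4):dx=-3,dy=+5->D; (1,5):dx=-5,dy=-5->C
  (1,6):dx=+5,dy=+7->C; (1,7):dx=+4,dy=-4->D; (2,3):dx=-3,dy=-4->C; (2,4):dx=-4,dy=+2->D
  (2,5):dx=-6,dy=-8->C; (2,6):dx=+4,dy=+4->C; (2,7):dx=+3,dy=-7->D; (3,4):dx=-1,dy=+6->D
  (3,5):dx=-3,dy=-4->C; (3,6):dx=+7,dy=+8->C; (3,7):dx=+6,dy=-3->D; (4,5):dx=-2,dy=-10->C
  (4,6):dx=+8,dy=+2->C; (4,7):dx=+7,dy=-9->D; (5,6):dx=+10,dy=+12->C; (5,7):dx=+9,dy=+1->C
  (6,7):dx=-1,dy=-11->C
Step 2: C = 14, D = 7, total pairs = 21.
Step 3: tau = (C - D)/(n(n-1)/2) = (14 - 7)/21 = 0.333333.
Step 4: Exact two-sided p-value (enumerate n! = 5040 permutations of y under H0): p = 0.381349.
Step 5: alpha = 0.05. fail to reject H0.

tau_b = 0.3333 (C=14, D=7), p = 0.381349, fail to reject H0.


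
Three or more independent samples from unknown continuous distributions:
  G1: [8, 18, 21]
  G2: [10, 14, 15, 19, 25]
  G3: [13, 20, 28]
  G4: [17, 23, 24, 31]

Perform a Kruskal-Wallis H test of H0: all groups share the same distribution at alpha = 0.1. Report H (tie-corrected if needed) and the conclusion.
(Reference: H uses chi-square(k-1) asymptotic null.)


Step 1: Combine all N = 15 observations and assign midranks.
sorted (value, group, rank): (8,G1,1), (10,G2,2), (13,G3,3), (14,G2,4), (15,G2,5), (17,G4,6), (18,G1,7), (19,G2,8), (20,G3,9), (21,G1,10), (23,G4,11), (24,G4,12), (25,G2,13), (28,G3,14), (31,G4,15)
Step 2: Sum ranks within each group.
R_1 = 18 (n_1 = 3)
R_2 = 32 (n_2 = 5)
R_3 = 26 (n_3 = 3)
R_4 = 44 (n_4 = 4)
Step 3: H = 12/(N(N+1)) * sum(R_i^2/n_i) - 3(N+1)
     = 12/(15*16) * (18^2/3 + 32^2/5 + 26^2/3 + 44^2/4) - 3*16
     = 0.050000 * 1022.13 - 48
     = 3.106667.
Step 4: No ties, so H is used without correction.
Step 5: Under H0, H ~ chi^2(3); p-value = 0.375470.
Step 6: alpha = 0.1. fail to reject H0.

H = 3.1067, df = 3, p = 0.375470, fail to reject H0.


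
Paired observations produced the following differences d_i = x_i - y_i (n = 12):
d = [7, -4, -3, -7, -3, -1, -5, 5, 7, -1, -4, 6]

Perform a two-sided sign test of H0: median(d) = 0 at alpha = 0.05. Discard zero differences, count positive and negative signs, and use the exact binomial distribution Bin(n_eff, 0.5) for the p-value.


Step 1: Discard zero differences. Original n = 12; n_eff = number of nonzero differences = 12.
Nonzero differences (with sign): +7, -4, -3, -7, -3, -1, -5, +5, +7, -1, -4, +6
Step 2: Count signs: positive = 4, negative = 8.
Step 3: Under H0: P(positive) = 0.5, so the number of positives S ~ Bin(12, 0.5).
Step 4: Two-sided exact p-value = sum of Bin(12,0.5) probabilities at or below the observed probability = 0.387695.
Step 5: alpha = 0.05. fail to reject H0.

n_eff = 12, pos = 4, neg = 8, p = 0.387695, fail to reject H0.


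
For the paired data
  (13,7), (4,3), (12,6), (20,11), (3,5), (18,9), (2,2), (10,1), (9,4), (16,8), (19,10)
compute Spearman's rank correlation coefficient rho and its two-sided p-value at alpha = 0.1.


Step 1: Rank x and y separately (midranks; no ties here).
rank(x): 13->7, 4->3, 12->6, 20->11, 3->2, 18->9, 2->1, 10->5, 9->4, 16->8, 19->10
rank(y): 7->7, 3->3, 6->6, 11->11, 5->5, 9->9, 2->2, 1->1, 4->4, 8->8, 10->10
Step 2: d_i = R_x(i) - R_y(i); compute d_i^2.
  (7-7)^2=0, (3-3)^2=0, (6-6)^2=0, (11-11)^2=0, (2-5)^2=9, (9-9)^2=0, (1-2)^2=1, (5-1)^2=16, (4-4)^2=0, (8-8)^2=0, (10-10)^2=0
sum(d^2) = 26.
Step 3: rho = 1 - 6*26 / (11*(11^2 - 1)) = 1 - 156/1320 = 0.881818.
Step 4: Under H0, t = rho * sqrt((n-2)/(1-rho^2)) = 5.6097 ~ t(9).
Step 5: Two-sided p-value from the t-distribution with 9 df = 0.000330.
Step 6: alpha = 0.1. reject H0.

rho = 0.8818, p = 0.000330, reject H0 at alpha = 0.1.


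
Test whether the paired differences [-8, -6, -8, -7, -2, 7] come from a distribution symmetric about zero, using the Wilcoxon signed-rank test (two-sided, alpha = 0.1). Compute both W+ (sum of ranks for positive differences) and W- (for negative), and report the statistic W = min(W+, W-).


Step 1: Drop any zero differences (none here) and take |d_i|.
|d| = [8, 6, 8, 7, 2, 7]
Step 2: Midrank |d_i| (ties get averaged ranks).
ranks: |8|->5.5, |6|->2, |8|->5.5, |7|->3.5, |2|->1, |7|->3.5
Step 3: Attach original signs; sum ranks with positive sign and with negative sign.
W+ = 3.5 = 3.5
W- = 5.5 + 2 + 5.5 + 3.5 + 1 = 17.5
(Check: W+ + W- = 21 should equal n(n+1)/2 = 21.)
Step 4: Test statistic W = min(W+, W-) = 3.5.
Step 5: Ties in |d|, so use the tie-corrected normal approximation.
        E[W] = n(n+1)/4 = 6*7/4 = 10.5.
        Tie groups: |d|=7 (t=2), |d|=8 (t=2); sum(t^3 - t) = 12.
        Var[W] = n(n+1)(2n+1)/24 - sum(t^3-t)/48 = 546/24 - 12/48 = 22.5.
        z = (W - E[W]) / sqrt(Var[W]) = (3.5 - 10.5) / 4.7434 = -1.4757.
        Two-sided p = 2*Phi(z) = 0.140017.
Step 6: alpha = 0.1. fail to reject H0.

W+ = 3.5, W- = 17.5, W = min = 3.5, p = 0.140017, fail to reject H0.


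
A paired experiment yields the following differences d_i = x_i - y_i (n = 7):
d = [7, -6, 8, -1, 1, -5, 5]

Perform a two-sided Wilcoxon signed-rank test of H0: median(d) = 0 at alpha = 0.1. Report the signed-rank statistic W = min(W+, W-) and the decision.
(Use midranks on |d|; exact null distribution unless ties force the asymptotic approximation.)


Step 1: Drop any zero differences (none here) and take |d_i|.
|d| = [7, 6, 8, 1, 1, 5, 5]
Step 2: Midrank |d_i| (ties get averaged ranks).
ranks: |7|->6, |6|->5, |8|->7, |1|->1.5, |1|->1.5, |5|->3.5, |5|->3.5
Step 3: Attach original signs; sum ranks with positive sign and with negative sign.
W+ = 6 + 7 + 1.5 + 3.5 = 18
W- = 5 + 1.5 + 3.5 = 10
(Check: W+ + W- = 28 should equal n(n+1)/2 = 28.)
Step 4: Test statistic W = min(W+, W-) = 10.
Step 5: Ties in |d|, so use the tie-corrected normal approximation.
        E[W] = n(n+1)/4 = 7*8/4 = 14.
        Tie groups: |d|=1 (t=2), |d|=5 (t=2); sum(t^3 - t) = 12.
        Var[W] = n(n+1)(2n+1)/24 - sum(t^3-t)/48 = 840/24 - 12/48 = 34.75.
        z = (W - E[W]) / sqrt(Var[W]) = (10 - 14) / 5.8949 = -0.6786.
        Two-sided p = 2*Phi(z) = 0.497422.
Step 6: alpha = 0.1. fail to reject H0.

W+ = 18, W- = 10, W = min = 10, p = 0.497422, fail to reject H0.


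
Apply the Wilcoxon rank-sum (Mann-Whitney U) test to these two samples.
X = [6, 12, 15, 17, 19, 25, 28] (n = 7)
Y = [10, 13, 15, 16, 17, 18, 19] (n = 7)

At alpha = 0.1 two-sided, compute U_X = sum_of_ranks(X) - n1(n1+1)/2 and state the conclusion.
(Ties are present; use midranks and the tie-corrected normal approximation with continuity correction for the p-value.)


Step 1: Combine and sort all 14 observations; assign midranks.
sorted (value, group): (6,X), (10,Y), (12,X), (13,Y), (15,X), (15,Y), (16,Y), (17,X), (17,Y), (18,Y), (19,X), (19,Y), (25,X), (28,X)
ranks: 6->1, 10->2, 12->3, 13->4, 15->5.5, 15->5.5, 16->7, 17->8.5, 17->8.5, 18->10, 19->11.5, 19->11.5, 25->13, 28->14
Step 2: Rank sum for X: R1 = 1 + 3 + 5.5 + 8.5 + 11.5 + 13 + 14 = 56.5.
Step 3: U_X = R1 - n1(n1+1)/2 = 56.5 - 7*8/2 = 56.5 - 28 = 28.5.
       U_Y = n1*n2 - U_X = 49 - 28.5 = 20.5.
Step 4: Ties are present, so use the tie-corrected normal approximation (with continuity correction) for the p-value.
Step 5: p-value = 0.653652; compare to alpha = 0.1. fail to reject H0.

U_X = 28.5, p = 0.653652, fail to reject H0 at alpha = 0.1.


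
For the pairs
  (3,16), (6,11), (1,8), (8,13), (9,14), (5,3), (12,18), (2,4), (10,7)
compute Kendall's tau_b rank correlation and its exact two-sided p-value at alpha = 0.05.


Step 1: Enumerate the 36 unordered pairs (i,j) with i<j and classify each by sign(x_j-x_i) * sign(y_j-y_i).
  (1,2):dx=+3,dy=-5->D; (1,3):dx=-2,dy=-8->C; (1,4):dx=+5,dy=-3->D; (1,5):dx=+6,dy=-2->D
  (1,6):dx=+2,dy=-13->D; (1,7):dx=+9,dy=+2->C; (1,8):dx=-1,dy=-12->C; (1,9):dx=+7,dy=-9->D
  (2,3):dx=-5,dy=-3->C; (2,4):dx=+2,dy=+2->C; (2,5):dx=+3,dy=+3->C; (2,6):dx=-1,dy=-8->C
  (2,7):dx=+6,dy=+7->C; (2,8):dx=-4,dy=-7->C; (2,9):dx=+4,dy=-4->D; (3,4):dx=+7,dy=+5->C
  (3,5):dx=+8,dy=+6->C; (3,6):dx=+4,dy=-5->D; (3,7):dx=+11,dy=+10->C; (3,8):dx=+1,dy=-4->D
  (3,9):dx=+9,dy=-1->D; (4,5):dx=+1,dy=+1->C; (4,6):dx=-3,dy=-10->C; (4,7):dx=+4,dy=+5->C
  (4,8):dx=-6,dy=-9->C; (4,9):dx=+2,dy=-6->D; (5,6):dx=-4,dy=-11->C; (5,7):dx=+3,dy=+4->C
  (5,8):dx=-7,dy=-10->C; (5,9):dx=+1,dy=-7->D; (6,7):dx=+7,dy=+15->C; (6,8):dx=-3,dy=+1->D
  (6,9):dx=+5,dy=+4->C; (7,8):dx=-10,dy=-14->C; (7,9):dx=-2,dy=-11->C; (8,9):dx=+8,dy=+3->C
Step 2: C = 24, D = 12, total pairs = 36.
Step 3: tau = (C - D)/(n(n-1)/2) = (24 - 12)/36 = 0.333333.
Step 4: Exact two-sided p-value (enumerate n! = 362880 permutations of y under H0): p = 0.259518.
Step 5: alpha = 0.05. fail to reject H0.

tau_b = 0.3333 (C=24, D=12), p = 0.259518, fail to reject H0.


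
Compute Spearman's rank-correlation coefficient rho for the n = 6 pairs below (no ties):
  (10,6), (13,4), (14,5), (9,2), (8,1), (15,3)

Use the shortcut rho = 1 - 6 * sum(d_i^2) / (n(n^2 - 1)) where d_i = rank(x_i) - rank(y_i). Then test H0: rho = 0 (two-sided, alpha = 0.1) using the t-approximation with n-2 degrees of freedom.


Step 1: Rank x and y separately (midranks; no ties here).
rank(x): 10->3, 13->4, 14->5, 9->2, 8->1, 15->6
rank(y): 6->6, 4->4, 5->5, 2->2, 1->1, 3->3
Step 2: d_i = R_x(i) - R_y(i); compute d_i^2.
  (3-6)^2=9, (4-4)^2=0, (5-5)^2=0, (2-2)^2=0, (1-1)^2=0, (6-3)^2=9
sum(d^2) = 18.
Step 3: rho = 1 - 6*18 / (6*(6^2 - 1)) = 1 - 108/210 = 0.485714.
Step 4: Under H0, t = rho * sqrt((n-2)/(1-rho^2)) = 1.1113 ~ t(4).
Step 5: Two-sided p-value from the t-distribution with 4 df = 0.328723.
Step 6: alpha = 0.1. fail to reject H0.

rho = 0.4857, p = 0.328723, fail to reject H0 at alpha = 0.1.


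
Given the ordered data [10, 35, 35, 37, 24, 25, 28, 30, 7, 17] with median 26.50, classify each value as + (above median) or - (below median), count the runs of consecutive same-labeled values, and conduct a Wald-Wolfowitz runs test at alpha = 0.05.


Step 1: Compute median = 26.50; label A = above, B = below.
Labels in order: BAAABBAABB  (n_A = 5, n_B = 5)
Step 2: Count runs R = 5.
Step 3: Under H0 (random ordering), E[R] = 2*n_A*n_B/(n_A+n_B) + 1 = 2*5*5/10 + 1 = 6.0000.
        Var[R] = 2*n_A*n_B*(2*n_A*n_B - n_A - n_B) / ((n_A+n_B)^2 * (n_A+n_B-1)) = 2000/900 = 2.2222.
        SD[R] = 1.4907.
Step 4: Continuity-corrected z = (R + 0.5 - E[R]) / SD[R] = (5 + 0.5 - 6.0000) / 1.4907 = -0.3354.
Step 5: Two-sided p-value via normal approximation = 2*(1 - Phi(|z|)) = 0.737316.
Step 6: alpha = 0.05. fail to reject H0.

R = 5, z = -0.3354, p = 0.737316, fail to reject H0.


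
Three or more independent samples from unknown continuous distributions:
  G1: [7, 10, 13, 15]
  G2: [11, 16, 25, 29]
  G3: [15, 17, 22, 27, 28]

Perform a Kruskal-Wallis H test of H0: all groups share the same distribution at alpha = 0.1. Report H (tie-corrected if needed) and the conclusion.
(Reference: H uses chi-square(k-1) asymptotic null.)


Step 1: Combine all N = 13 observations and assign midranks.
sorted (value, group, rank): (7,G1,1), (10,G1,2), (11,G2,3), (13,G1,4), (15,G1,5.5), (15,G3,5.5), (16,G2,7), (17,G3,8), (22,G3,9), (25,G2,10), (27,G3,11), (28,G3,12), (29,G2,13)
Step 2: Sum ranks within each group.
R_1 = 12.5 (n_1 = 4)
R_2 = 33 (n_2 = 4)
R_3 = 45.5 (n_3 = 5)
Step 3: H = 12/(N(N+1)) * sum(R_i^2/n_i) - 3(N+1)
     = 12/(13*14) * (12.5^2/4 + 33^2/4 + 45.5^2/5) - 3*14
     = 0.065934 * 725.362 - 42
     = 5.826099.
Step 4: Ties present; correction factor C = 1 - 6/(13^3 - 13) = 0.997253. Corrected H = 5.826099 / 0.997253 = 5.842149.
Step 5: Under H0, H ~ chi^2(2); p-value = 0.053876.
Step 6: alpha = 0.1. reject H0.

H = 5.8421, df = 2, p = 0.053876, reject H0.


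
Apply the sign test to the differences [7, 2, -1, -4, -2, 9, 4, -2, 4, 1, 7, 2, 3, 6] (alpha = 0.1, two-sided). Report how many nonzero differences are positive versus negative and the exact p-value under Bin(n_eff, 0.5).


Step 1: Discard zero differences. Original n = 14; n_eff = number of nonzero differences = 14.
Nonzero differences (with sign): +7, +2, -1, -4, -2, +9, +4, -2, +4, +1, +7, +2, +3, +6
Step 2: Count signs: positive = 10, negative = 4.
Step 3: Under H0: P(positive) = 0.5, so the number of positives S ~ Bin(14, 0.5).
Step 4: Two-sided exact p-value = sum of Bin(14,0.5) probabilities at or below the observed probability = 0.179565.
Step 5: alpha = 0.1. fail to reject H0.

n_eff = 14, pos = 10, neg = 4, p = 0.179565, fail to reject H0.


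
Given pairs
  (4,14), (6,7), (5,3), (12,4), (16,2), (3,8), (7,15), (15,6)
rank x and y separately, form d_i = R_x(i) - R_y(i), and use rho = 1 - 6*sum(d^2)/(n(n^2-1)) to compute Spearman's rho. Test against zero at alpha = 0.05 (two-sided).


Step 1: Rank x and y separately (midranks; no ties here).
rank(x): 4->2, 6->4, 5->3, 12->6, 16->8, 3->1, 7->5, 15->7
rank(y): 14->7, 7->5, 3->2, 4->3, 2->1, 8->6, 15->8, 6->4
Step 2: d_i = R_x(i) - R_y(i); compute d_i^2.
  (2-7)^2=25, (4-5)^2=1, (3-2)^2=1, (6-3)^2=9, (8-1)^2=49, (1-6)^2=25, (5-8)^2=9, (7-4)^2=9
sum(d^2) = 128.
Step 3: rho = 1 - 6*128 / (8*(8^2 - 1)) = 1 - 768/504 = -0.523810.
Step 4: Under H0, t = rho * sqrt((n-2)/(1-rho^2)) = -1.5062 ~ t(6).
Step 5: Two-sided p-value from the t-distribution with 6 df = 0.182721.
Step 6: alpha = 0.05. fail to reject H0.

rho = -0.5238, p = 0.182721, fail to reject H0 at alpha = 0.05.


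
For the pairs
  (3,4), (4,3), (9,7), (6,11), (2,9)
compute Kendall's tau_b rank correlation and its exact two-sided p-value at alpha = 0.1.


Step 1: Enumerate the 10 unordered pairs (i,j) with i<j and classify each by sign(x_j-x_i) * sign(y_j-y_i).
  (1,2):dx=+1,dy=-1->D; (1,3):dx=+6,dy=+3->C; (1,4):dx=+3,dy=+7->C; (1,5):dx=-1,dy=+5->D
  (2,3):dx=+5,dy=+4->C; (2,4):dx=+2,dy=+8->C; (2,5):dx=-2,dy=+6->D; (3,4):dx=-3,dy=+4->D
  (3,5):dx=-7,dy=+2->D; (4,5):dx=-4,dy=-2->C
Step 2: C = 5, D = 5, total pairs = 10.
Step 3: tau = (C - D)/(n(n-1)/2) = (5 - 5)/10 = 0.000000.
Step 4: Exact two-sided p-value (enumerate n! = 120 permutations of y under H0): p = 1.000000.
Step 5: alpha = 0.1. fail to reject H0.

tau_b = 0.0000 (C=5, D=5), p = 1.000000, fail to reject H0.


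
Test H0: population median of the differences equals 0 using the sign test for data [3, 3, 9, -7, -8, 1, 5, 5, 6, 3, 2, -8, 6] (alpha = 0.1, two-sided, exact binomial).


Step 1: Discard zero differences. Original n = 13; n_eff = number of nonzero differences = 13.
Nonzero differences (with sign): +3, +3, +9, -7, -8, +1, +5, +5, +6, +3, +2, -8, +6
Step 2: Count signs: positive = 10, negative = 3.
Step 3: Under H0: P(positive) = 0.5, so the number of positives S ~ Bin(13, 0.5).
Step 4: Two-sided exact p-value = sum of Bin(13,0.5) probabilities at or below the observed probability = 0.092285.
Step 5: alpha = 0.1. reject H0.

n_eff = 13, pos = 10, neg = 3, p = 0.092285, reject H0.


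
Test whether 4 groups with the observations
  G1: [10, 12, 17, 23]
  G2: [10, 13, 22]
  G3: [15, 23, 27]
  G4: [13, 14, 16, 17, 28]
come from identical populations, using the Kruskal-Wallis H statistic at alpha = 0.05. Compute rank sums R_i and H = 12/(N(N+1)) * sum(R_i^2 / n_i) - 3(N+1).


Step 1: Combine all N = 15 observations and assign midranks.
sorted (value, group, rank): (10,G1,1.5), (10,G2,1.5), (12,G1,3), (13,G2,4.5), (13,G4,4.5), (14,G4,6), (15,G3,7), (16,G4,8), (17,G1,9.5), (17,G4,9.5), (22,G2,11), (23,G1,12.5), (23,G3,12.5), (27,G3,14), (28,G4,15)
Step 2: Sum ranks within each group.
R_1 = 26.5 (n_1 = 4)
R_2 = 17 (n_2 = 3)
R_3 = 33.5 (n_3 = 3)
R_4 = 43 (n_4 = 5)
Step 3: H = 12/(N(N+1)) * sum(R_i^2/n_i) - 3(N+1)
     = 12/(15*16) * (26.5^2/4 + 17^2/3 + 33.5^2/3 + 43^2/5) - 3*16
     = 0.050000 * 1015.78 - 48
     = 2.788958.
Step 4: Ties present; correction factor C = 1 - 24/(15^3 - 15) = 0.992857. Corrected H = 2.788958 / 0.992857 = 2.809023.
Step 5: Under H0, H ~ chi^2(3); p-value = 0.422017.
Step 6: alpha = 0.05. fail to reject H0.

H = 2.8090, df = 3, p = 0.422017, fail to reject H0.


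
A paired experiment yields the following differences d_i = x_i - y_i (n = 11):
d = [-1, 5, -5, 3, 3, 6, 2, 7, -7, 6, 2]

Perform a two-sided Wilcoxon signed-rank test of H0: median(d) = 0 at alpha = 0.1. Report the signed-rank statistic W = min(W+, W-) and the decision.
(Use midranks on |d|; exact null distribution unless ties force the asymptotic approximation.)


Step 1: Drop any zero differences (none here) and take |d_i|.
|d| = [1, 5, 5, 3, 3, 6, 2, 7, 7, 6, 2]
Step 2: Midrank |d_i| (ties get averaged ranks).
ranks: |1|->1, |5|->6.5, |5|->6.5, |3|->4.5, |3|->4.5, |6|->8.5, |2|->2.5, |7|->10.5, |7|->10.5, |6|->8.5, |2|->2.5
Step 3: Attach original signs; sum ranks with positive sign and with negative sign.
W+ = 6.5 + 4.5 + 4.5 + 8.5 + 2.5 + 10.5 + 8.5 + 2.5 = 48
W- = 1 + 6.5 + 10.5 = 18
(Check: W+ + W- = 66 should equal n(n+1)/2 = 66.)
Step 4: Test statistic W = min(W+, W-) = 18.
Step 5: Ties in |d|, so use the tie-corrected normal approximation.
        E[W] = n(n+1)/4 = 11*12/4 = 33.
        Tie groups: |d|=2 (t=2), |d|=3 (t=2), |d|=5 (t=2), |d|=6 (t=2), |d|=7 (t=2); sum(t^3 - t) = 30.
        Var[W] = n(n+1)(2n+1)/24 - sum(t^3-t)/48 = 3036/24 - 30/48 = 125.875.
        z = (W - E[W]) / sqrt(Var[W]) = (18 - 33) / 11.2194 = -1.3370.
        Two-sided p = 2*Phi(z) = 0.181233.
Step 6: alpha = 0.1. fail to reject H0.

W+ = 48, W- = 18, W = min = 18, p = 0.181233, fail to reject H0.


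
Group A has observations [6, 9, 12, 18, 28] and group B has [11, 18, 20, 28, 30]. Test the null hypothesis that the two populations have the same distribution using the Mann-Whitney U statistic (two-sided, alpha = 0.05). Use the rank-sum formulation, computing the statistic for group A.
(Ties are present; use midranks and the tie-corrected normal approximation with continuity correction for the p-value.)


Step 1: Combine and sort all 10 observations; assign midranks.
sorted (value, group): (6,X), (9,X), (11,Y), (12,X), (18,X), (18,Y), (20,Y), (28,X), (28,Y), (30,Y)
ranks: 6->1, 9->2, 11->3, 12->4, 18->5.5, 18->5.5, 20->7, 28->8.5, 28->8.5, 30->10
Step 2: Rank sum for X: R1 = 1 + 2 + 4 + 5.5 + 8.5 = 21.
Step 3: U_X = R1 - n1(n1+1)/2 = 21 - 5*6/2 = 21 - 15 = 6.
       U_Y = n1*n2 - U_X = 25 - 6 = 19.
Step 4: Ties are present, so use the tie-corrected normal approximation (with continuity correction) for the p-value.
Step 5: p-value = 0.207300; compare to alpha = 0.05. fail to reject H0.

U_X = 6, p = 0.207300, fail to reject H0 at alpha = 0.05.


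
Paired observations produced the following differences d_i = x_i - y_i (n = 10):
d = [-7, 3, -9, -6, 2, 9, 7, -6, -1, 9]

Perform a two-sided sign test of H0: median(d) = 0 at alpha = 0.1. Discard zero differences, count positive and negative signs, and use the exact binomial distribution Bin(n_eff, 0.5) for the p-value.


Step 1: Discard zero differences. Original n = 10; n_eff = number of nonzero differences = 10.
Nonzero differences (with sign): -7, +3, -9, -6, +2, +9, +7, -6, -1, +9
Step 2: Count signs: positive = 5, negative = 5.
Step 3: Under H0: P(positive) = 0.5, so the number of positives S ~ Bin(10, 0.5).
Step 4: Two-sided exact p-value = sum of Bin(10,0.5) probabilities at or below the observed probability = 1.000000.
Step 5: alpha = 0.1. fail to reject H0.

n_eff = 10, pos = 5, neg = 5, p = 1.000000, fail to reject H0.


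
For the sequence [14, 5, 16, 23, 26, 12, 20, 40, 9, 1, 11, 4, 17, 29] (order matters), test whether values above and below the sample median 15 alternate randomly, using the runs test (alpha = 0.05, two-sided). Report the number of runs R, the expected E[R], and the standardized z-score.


Step 1: Compute median = 15; label A = above, B = below.
Labels in order: BBAAABAABBBBAA  (n_A = 7, n_B = 7)
Step 2: Count runs R = 6.
Step 3: Under H0 (random ordering), E[R] = 2*n_A*n_B/(n_A+n_B) + 1 = 2*7*7/14 + 1 = 8.0000.
        Var[R] = 2*n_A*n_B*(2*n_A*n_B - n_A - n_B) / ((n_A+n_B)^2 * (n_A+n_B-1)) = 8232/2548 = 3.2308.
        SD[R] = 1.7974.
Step 4: Continuity-corrected z = (R + 0.5 - E[R]) / SD[R] = (6 + 0.5 - 8.0000) / 1.7974 = -0.8345.
Step 5: Two-sided p-value via normal approximation = 2*(1 - Phi(|z|)) = 0.403986.
Step 6: alpha = 0.05. fail to reject H0.

R = 6, z = -0.8345, p = 0.403986, fail to reject H0.


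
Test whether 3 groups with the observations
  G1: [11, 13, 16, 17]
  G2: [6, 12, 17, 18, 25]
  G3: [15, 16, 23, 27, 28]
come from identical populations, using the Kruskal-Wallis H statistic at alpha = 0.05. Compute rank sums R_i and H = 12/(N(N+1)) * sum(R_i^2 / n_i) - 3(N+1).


Step 1: Combine all N = 14 observations and assign midranks.
sorted (value, group, rank): (6,G2,1), (11,G1,2), (12,G2,3), (13,G1,4), (15,G3,5), (16,G1,6.5), (16,G3,6.5), (17,G1,8.5), (17,G2,8.5), (18,G2,10), (23,G3,11), (25,G2,12), (27,G3,13), (28,G3,14)
Step 2: Sum ranks within each group.
R_1 = 21 (n_1 = 4)
R_2 = 34.5 (n_2 = 5)
R_3 = 49.5 (n_3 = 5)
Step 3: H = 12/(N(N+1)) * sum(R_i^2/n_i) - 3(N+1)
     = 12/(14*15) * (21^2/4 + 34.5^2/5 + 49.5^2/5) - 3*15
     = 0.057143 * 838.35 - 45
     = 2.905714.
Step 4: Ties present; correction factor C = 1 - 12/(14^3 - 14) = 0.995604. Corrected H = 2.905714 / 0.995604 = 2.918543.
Step 5: Under H0, H ~ chi^2(2); p-value = 0.232406.
Step 6: alpha = 0.05. fail to reject H0.

H = 2.9185, df = 2, p = 0.232406, fail to reject H0.


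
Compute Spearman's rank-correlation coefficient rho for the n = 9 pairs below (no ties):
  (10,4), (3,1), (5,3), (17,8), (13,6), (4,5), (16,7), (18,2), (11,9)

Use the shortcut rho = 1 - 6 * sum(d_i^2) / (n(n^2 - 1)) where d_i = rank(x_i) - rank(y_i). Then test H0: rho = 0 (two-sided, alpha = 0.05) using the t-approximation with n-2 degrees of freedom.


Step 1: Rank x and y separately (midranks; no ties here).
rank(x): 10->4, 3->1, 5->3, 17->8, 13->6, 4->2, 16->7, 18->9, 11->5
rank(y): 4->4, 1->1, 3->3, 8->8, 6->6, 5->5, 7->7, 2->2, 9->9
Step 2: d_i = R_x(i) - R_y(i); compute d_i^2.
  (4-4)^2=0, (1-1)^2=0, (3-3)^2=0, (8-8)^2=0, (6-6)^2=0, (2-5)^2=9, (7-7)^2=0, (9-2)^2=49, (5-9)^2=16
sum(d^2) = 74.
Step 3: rho = 1 - 6*74 / (9*(9^2 - 1)) = 1 - 444/720 = 0.383333.
Step 4: Under H0, t = rho * sqrt((n-2)/(1-rho^2)) = 1.0981 ~ t(7).
Step 5: Two-sided p-value from the t-distribution with 7 df = 0.308495.
Step 6: alpha = 0.05. fail to reject H0.

rho = 0.3833, p = 0.308495, fail to reject H0 at alpha = 0.05.


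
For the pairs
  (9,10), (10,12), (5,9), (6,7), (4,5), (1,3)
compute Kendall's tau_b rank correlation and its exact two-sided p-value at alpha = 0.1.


Step 1: Enumerate the 15 unordered pairs (i,j) with i<j and classify each by sign(x_j-x_i) * sign(y_j-y_i).
  (1,2):dx=+1,dy=+2->C; (1,3):dx=-4,dy=-1->C; (1,4):dx=-3,dy=-3->C; (1,5):dx=-5,dy=-5->C
  (1,6):dx=-8,dy=-7->C; (2,3):dx=-5,dy=-3->C; (2,4):dx=-4,dy=-5->C; (2,5):dx=-6,dy=-7->C
  (2,6):dx=-9,dy=-9->C; (3,4):dx=+1,dy=-2->D; (3,5):dx=-1,dy=-4->C; (3,6):dx=-4,dy=-6->C
  (4,5):dx=-2,dy=-2->C; (4,6):dx=-5,dy=-4->C; (5,6):dx=-3,dy=-2->C
Step 2: C = 14, D = 1, total pairs = 15.
Step 3: tau = (C - D)/(n(n-1)/2) = (14 - 1)/15 = 0.866667.
Step 4: Exact two-sided p-value (enumerate n! = 720 permutations of y under H0): p = 0.016667.
Step 5: alpha = 0.1. reject H0.

tau_b = 0.8667 (C=14, D=1), p = 0.016667, reject H0.


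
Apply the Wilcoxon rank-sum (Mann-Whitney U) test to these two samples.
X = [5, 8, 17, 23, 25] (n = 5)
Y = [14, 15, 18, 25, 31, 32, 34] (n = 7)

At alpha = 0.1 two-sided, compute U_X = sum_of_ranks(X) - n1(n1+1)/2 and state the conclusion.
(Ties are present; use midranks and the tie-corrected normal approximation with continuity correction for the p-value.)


Step 1: Combine and sort all 12 observations; assign midranks.
sorted (value, group): (5,X), (8,X), (14,Y), (15,Y), (17,X), (18,Y), (23,X), (25,X), (25,Y), (31,Y), (32,Y), (34,Y)
ranks: 5->1, 8->2, 14->3, 15->4, 17->5, 18->6, 23->7, 25->8.5, 25->8.5, 31->10, 32->11, 34->12
Step 2: Rank sum for X: R1 = 1 + 2 + 5 + 7 + 8.5 = 23.5.
Step 3: U_X = R1 - n1(n1+1)/2 = 23.5 - 5*6/2 = 23.5 - 15 = 8.5.
       U_Y = n1*n2 - U_X = 35 - 8.5 = 26.5.
Step 4: Ties are present, so use the tie-corrected normal approximation (with continuity correction) for the p-value.
Step 5: p-value = 0.166721; compare to alpha = 0.1. fail to reject H0.

U_X = 8.5, p = 0.166721, fail to reject H0 at alpha = 0.1.


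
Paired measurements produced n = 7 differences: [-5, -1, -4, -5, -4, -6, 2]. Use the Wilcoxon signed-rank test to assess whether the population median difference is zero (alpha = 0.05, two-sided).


Step 1: Drop any zero differences (none here) and take |d_i|.
|d| = [5, 1, 4, 5, 4, 6, 2]
Step 2: Midrank |d_i| (ties get averaged ranks).
ranks: |5|->5.5, |1|->1, |4|->3.5, |5|->5.5, |4|->3.5, |6|->7, |2|->2
Step 3: Attach original signs; sum ranks with positive sign and with negative sign.
W+ = 2 = 2
W- = 5.5 + 1 + 3.5 + 5.5 + 3.5 + 7 = 26
(Check: W+ + W- = 28 should equal n(n+1)/2 = 28.)
Step 4: Test statistic W = min(W+, W-) = 2.
Step 5: Ties in |d|, so use the tie-corrected normal approximation.
        E[W] = n(n+1)/4 = 7*8/4 = 14.
        Tie groups: |d|=4 (t=2), |d|=5 (t=2); sum(t^3 - t) = 12.
        Var[W] = n(n+1)(2n+1)/24 - sum(t^3-t)/48 = 840/24 - 12/48 = 34.75.
        z = (W - E[W]) / sqrt(Var[W]) = (2 - 14) / 5.8949 = -2.0357.
        Two-sided p = 2*Phi(z) = 0.041785.
Step 6: alpha = 0.05. reject H0.

W+ = 2, W- = 26, W = min = 2, p = 0.041785, reject H0.


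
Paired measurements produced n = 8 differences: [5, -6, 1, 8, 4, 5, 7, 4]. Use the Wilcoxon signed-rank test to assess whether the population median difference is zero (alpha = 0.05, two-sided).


Step 1: Drop any zero differences (none here) and take |d_i|.
|d| = [5, 6, 1, 8, 4, 5, 7, 4]
Step 2: Midrank |d_i| (ties get averaged ranks).
ranks: |5|->4.5, |6|->6, |1|->1, |8|->8, |4|->2.5, |5|->4.5, |7|->7, |4|->2.5
Step 3: Attach original signs; sum ranks with positive sign and with negative sign.
W+ = 4.5 + 1 + 8 + 2.5 + 4.5 + 7 + 2.5 = 30
W- = 6 = 6
(Check: W+ + W- = 36 should equal n(n+1)/2 = 36.)
Step 4: Test statistic W = min(W+, W-) = 6.
Step 5: Ties in |d|, so use the tie-corrected normal approximation.
        E[W] = n(n+1)/4 = 8*9/4 = 18.
        Tie groups: |d|=4 (t=2), |d|=5 (t=2); sum(t^3 - t) = 12.
        Var[W] = n(n+1)(2n+1)/24 - sum(t^3-t)/48 = 1224/24 - 12/48 = 50.75.
        z = (W - E[W]) / sqrt(Var[W]) = (6 - 18) / 7.1239 = -1.6845.
        Two-sided p = 2*Phi(z) = 0.092091.
Step 6: alpha = 0.05. fail to reject H0.

W+ = 30, W- = 6, W = min = 6, p = 0.092091, fail to reject H0.


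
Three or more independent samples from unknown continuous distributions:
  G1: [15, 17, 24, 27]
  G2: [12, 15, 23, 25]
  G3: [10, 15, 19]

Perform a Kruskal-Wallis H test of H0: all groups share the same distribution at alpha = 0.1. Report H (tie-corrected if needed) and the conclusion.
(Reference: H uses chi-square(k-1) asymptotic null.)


Step 1: Combine all N = 11 observations and assign midranks.
sorted (value, group, rank): (10,G3,1), (12,G2,2), (15,G1,4), (15,G2,4), (15,G3,4), (17,G1,6), (19,G3,7), (23,G2,8), (24,G1,9), (25,G2,10), (27,G1,11)
Step 2: Sum ranks within each group.
R_1 = 30 (n_1 = 4)
R_2 = 24 (n_2 = 4)
R_3 = 12 (n_3 = 3)
Step 3: H = 12/(N(N+1)) * sum(R_i^2/n_i) - 3(N+1)
     = 12/(11*12) * (30^2/4 + 24^2/4 + 12^2/3) - 3*12
     = 0.090909 * 417 - 36
     = 1.909091.
Step 4: Ties present; correction factor C = 1 - 24/(11^3 - 11) = 0.981818. Corrected H = 1.909091 / 0.981818 = 1.944444.
Step 5: Under H0, H ~ chi^2(2); p-value = 0.378242.
Step 6: alpha = 0.1. fail to reject H0.

H = 1.9444, df = 2, p = 0.378242, fail to reject H0.


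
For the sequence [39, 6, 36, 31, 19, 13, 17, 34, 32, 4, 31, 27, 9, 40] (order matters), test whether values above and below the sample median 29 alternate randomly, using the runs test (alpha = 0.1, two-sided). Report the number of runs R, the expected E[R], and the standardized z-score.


Step 1: Compute median = 29; label A = above, B = below.
Labels in order: ABAABBBAABABBA  (n_A = 7, n_B = 7)
Step 2: Count runs R = 9.
Step 3: Under H0 (random ordering), E[R] = 2*n_A*n_B/(n_A+n_B) + 1 = 2*7*7/14 + 1 = 8.0000.
        Var[R] = 2*n_A*n_B*(2*n_A*n_B - n_A - n_B) / ((n_A+n_B)^2 * (n_A+n_B-1)) = 8232/2548 = 3.2308.
        SD[R] = 1.7974.
Step 4: Continuity-corrected z = (R - 0.5 - E[R]) / SD[R] = (9 - 0.5 - 8.0000) / 1.7974 = 0.2782.
Step 5: Two-sided p-value via normal approximation = 2*(1 - Phi(|z|)) = 0.780879.
Step 6: alpha = 0.1. fail to reject H0.

R = 9, z = 0.2782, p = 0.780879, fail to reject H0.


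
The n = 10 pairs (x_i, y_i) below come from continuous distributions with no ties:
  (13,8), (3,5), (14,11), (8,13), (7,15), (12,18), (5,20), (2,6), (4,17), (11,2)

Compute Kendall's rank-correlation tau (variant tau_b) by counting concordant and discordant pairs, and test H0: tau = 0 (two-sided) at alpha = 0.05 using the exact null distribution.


Step 1: Enumerate the 45 unordered pairs (i,j) with i<j and classify each by sign(x_j-x_i) * sign(y_j-y_i).
  (1,2):dx=-10,dy=-3->C; (1,3):dx=+1,dy=+3->C; (1,4):dx=-5,dy=+5->D; (1,5):dx=-6,dy=+7->D
  (1,6):dx=-1,dy=+10->D; (1,7):dx=-8,dy=+12->D; (1,8):dx=-11,dy=-2->C; (1,9):dx=-9,dy=+9->D
  (1,10):dx=-2,dy=-6->C; (2,3):dx=+11,dy=+6->C; (2,4):dx=+5,dy=+8->C; (2,5):dx=+4,dy=+10->C
  (2,6):dx=+9,dy=+13->C; (2,7):dx=+2,dy=+15->C; (2,8):dx=-1,dy=+1->D; (2,9):dx=+1,dy=+12->C
  (2,10):dx=+8,dy=-3->D; (3,4):dx=-6,dy=+2->D; (3,5):dx=-7,dy=+4->D; (3,6):dx=-2,dy=+7->D
  (3,7):dx=-9,dy=+9->D; (3,8):dx=-12,dy=-5->C; (3,9):dx=-10,dy=+6->D; (3,10):dx=-3,dy=-9->C
  (4,5):dx=-1,dy=+2->D; (4,6):dx=+4,dy=+5->C; (4,7):dx=-3,dy=+7->D; (4,8):dx=-6,dy=-7->C
  (4,9):dx=-4,dy=+4->D; (4,10):dx=+3,dy=-11->D; (5,6):dx=+5,dy=+3->C; (5,7):dx=-2,dy=+5->D
  (5,8):dx=-5,dy=-9->C; (5,9):dx=-3,dy=+2->D; (5,10):dx=+4,dy=-13->D; (6,7):dx=-7,dy=+2->D
  (6,8):dx=-10,dy=-12->C; (6,9):dx=-8,dy=-1->C; (6,10):dx=-1,dy=-16->C; (7,8):dx=-3,dy=-14->C
  (7,9):dx=-1,dy=-3->C; (7,10):dx=+6,dy=-18->D; (8,9):dx=+2,dy=+11->C; (8,10):dx=+9,dy=-4->D
  (9,10):dx=+7,dy=-15->D
Step 2: C = 22, D = 23, total pairs = 45.
Step 3: tau = (C - D)/(n(n-1)/2) = (22 - 23)/45 = -0.022222.
Step 4: Exact two-sided p-value (enumerate n! = 3628800 permutations of y under H0): p = 1.000000.
Step 5: alpha = 0.05. fail to reject H0.

tau_b = -0.0222 (C=22, D=23), p = 1.000000, fail to reject H0.


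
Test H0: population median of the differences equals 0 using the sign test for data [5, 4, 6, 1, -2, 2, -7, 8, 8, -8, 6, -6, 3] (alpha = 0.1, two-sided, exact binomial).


Step 1: Discard zero differences. Original n = 13; n_eff = number of nonzero differences = 13.
Nonzero differences (with sign): +5, +4, +6, +1, -2, +2, -7, +8, +8, -8, +6, -6, +3
Step 2: Count signs: positive = 9, negative = 4.
Step 3: Under H0: P(positive) = 0.5, so the number of positives S ~ Bin(13, 0.5).
Step 4: Two-sided exact p-value = sum of Bin(13,0.5) probabilities at or below the observed probability = 0.266846.
Step 5: alpha = 0.1. fail to reject H0.

n_eff = 13, pos = 9, neg = 4, p = 0.266846, fail to reject H0.


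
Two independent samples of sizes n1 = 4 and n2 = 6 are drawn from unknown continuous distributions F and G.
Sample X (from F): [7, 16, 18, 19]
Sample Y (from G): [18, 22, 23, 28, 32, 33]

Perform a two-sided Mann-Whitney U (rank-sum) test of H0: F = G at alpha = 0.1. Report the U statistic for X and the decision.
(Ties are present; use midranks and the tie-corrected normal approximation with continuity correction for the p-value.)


Step 1: Combine and sort all 10 observations; assign midranks.
sorted (value, group): (7,X), (16,X), (18,X), (18,Y), (19,X), (22,Y), (23,Y), (28,Y), (32,Y), (33,Y)
ranks: 7->1, 16->2, 18->3.5, 18->3.5, 19->5, 22->6, 23->7, 28->8, 32->9, 33->10
Step 2: Rank sum for X: R1 = 1 + 2 + 3.5 + 5 = 11.5.
Step 3: U_X = R1 - n1(n1+1)/2 = 11.5 - 4*5/2 = 11.5 - 10 = 1.5.
       U_Y = n1*n2 - U_X = 24 - 1.5 = 22.5.
Step 4: Ties are present, so use the tie-corrected normal approximation (with continuity correction) for the p-value.
Step 5: p-value = 0.032476; compare to alpha = 0.1. reject H0.

U_X = 1.5, p = 0.032476, reject H0 at alpha = 0.1.


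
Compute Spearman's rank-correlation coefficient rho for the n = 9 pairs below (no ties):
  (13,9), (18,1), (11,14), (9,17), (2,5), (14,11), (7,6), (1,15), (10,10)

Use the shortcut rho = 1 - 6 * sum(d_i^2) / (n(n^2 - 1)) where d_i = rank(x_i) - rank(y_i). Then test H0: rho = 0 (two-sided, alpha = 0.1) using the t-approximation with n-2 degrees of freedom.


Step 1: Rank x and y separately (midranks; no ties here).
rank(x): 13->7, 18->9, 11->6, 9->4, 2->2, 14->8, 7->3, 1->1, 10->5
rank(y): 9->4, 1->1, 14->7, 17->9, 5->2, 11->6, 6->3, 15->8, 10->5
Step 2: d_i = R_x(i) - R_y(i); compute d_i^2.
  (7-4)^2=9, (9-1)^2=64, (6-7)^2=1, (4-9)^2=25, (2-2)^2=0, (8-6)^2=4, (3-3)^2=0, (1-8)^2=49, (5-5)^2=0
sum(d^2) = 152.
Step 3: rho = 1 - 6*152 / (9*(9^2 - 1)) = 1 - 912/720 = -0.266667.
Step 4: Under H0, t = rho * sqrt((n-2)/(1-rho^2)) = -0.7320 ~ t(7).
Step 5: Two-sided p-value from the t-distribution with 7 df = 0.487922.
Step 6: alpha = 0.1. fail to reject H0.

rho = -0.2667, p = 0.487922, fail to reject H0 at alpha = 0.1.


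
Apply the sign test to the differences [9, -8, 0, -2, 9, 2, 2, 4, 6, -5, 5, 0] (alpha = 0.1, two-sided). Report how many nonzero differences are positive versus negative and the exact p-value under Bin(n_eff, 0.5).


Step 1: Discard zero differences. Original n = 12; n_eff = number of nonzero differences = 10.
Nonzero differences (with sign): +9, -8, -2, +9, +2, +2, +4, +6, -5, +5
Step 2: Count signs: positive = 7, negative = 3.
Step 3: Under H0: P(positive) = 0.5, so the number of positives S ~ Bin(10, 0.5).
Step 4: Two-sided exact p-value = sum of Bin(10,0.5) probabilities at or below the observed probability = 0.343750.
Step 5: alpha = 0.1. fail to reject H0.

n_eff = 10, pos = 7, neg = 3, p = 0.343750, fail to reject H0.
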